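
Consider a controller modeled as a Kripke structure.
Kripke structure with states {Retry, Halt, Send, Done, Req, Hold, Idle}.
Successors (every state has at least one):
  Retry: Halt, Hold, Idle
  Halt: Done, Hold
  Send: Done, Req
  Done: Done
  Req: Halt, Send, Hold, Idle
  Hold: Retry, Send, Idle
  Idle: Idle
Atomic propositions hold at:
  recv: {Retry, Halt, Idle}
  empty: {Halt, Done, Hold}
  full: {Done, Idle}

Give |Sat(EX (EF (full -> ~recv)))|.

Sat(~recv) = {Send, Done, Req, Hold}
Sat(full -> ~recv) = {Retry, Halt, Send, Done, Req, Hold}
EF (full -> ~recv): least fixpoint, start Z0 = {Retry, Halt, Send, Done, Req, Hold}, add states with some successor in Z. Already a fixed point.
Sat(EF (full -> ~recv)) = {Retry, Halt, Send, Done, Req, Hold}
Sat(EX (EF (full -> ~recv))) = {s : some successor in {Retry, Halt, Send, Done, Req, Hold}} = {Retry, Halt, Send, Done, Req, Hold}
|Sat(EX (EF (full -> ~recv)))| = |{Retry, Halt, Send, Done, Req, Hold}| = 6.

6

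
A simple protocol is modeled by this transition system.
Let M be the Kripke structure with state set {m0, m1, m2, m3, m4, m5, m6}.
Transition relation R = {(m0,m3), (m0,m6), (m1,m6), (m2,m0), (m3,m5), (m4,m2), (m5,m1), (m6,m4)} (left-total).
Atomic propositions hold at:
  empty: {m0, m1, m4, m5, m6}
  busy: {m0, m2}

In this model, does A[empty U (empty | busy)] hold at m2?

Yes

Sat(empty | busy) = {m0, m1, m2, m4, m5, m6}
A[empty U (empty | busy)]: least fixpoint, start Z0 = Sat((empty | busy)) = {m0, m1, m2, m4, m5, m6}, add states in Sat(empty) with every successor in Z. Already a fixed point.
Sat(A[empty U (empty | busy)]) = {m0, m1, m2, m4, m5, m6}
m2 ∈ Sat(A[empty U (empty | busy)]) = {m0, m1, m2, m4, m5, m6}, so the formula holds at m2.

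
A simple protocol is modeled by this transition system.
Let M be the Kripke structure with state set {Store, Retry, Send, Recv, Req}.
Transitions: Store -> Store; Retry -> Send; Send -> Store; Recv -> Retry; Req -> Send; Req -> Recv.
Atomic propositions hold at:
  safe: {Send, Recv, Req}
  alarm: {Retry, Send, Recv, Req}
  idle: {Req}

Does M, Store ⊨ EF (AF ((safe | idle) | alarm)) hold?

Sat(safe | idle) = {Send, Recv, Req}
Sat((safe | idle) | alarm) = {Retry, Send, Recv, Req}
AF ((safe | idle) | alarm): least fixpoint, start Z0 = {Retry, Send, Recv, Req}, add states with every successor in Z. Already a fixed point.
Sat(AF ((safe | idle) | alarm)) = {Retry, Send, Recv, Req}
EF (AF ((safe | idle) | alarm)): least fixpoint, start Z0 = {Retry, Send, Recv, Req}, add states with some successor in Z. Already a fixed point.
Sat(EF (AF ((safe | idle) | alarm))) = {Retry, Send, Recv, Req}
Store ∉ Sat(EF (AF ((safe | idle) | alarm))) = {Retry, Send, Recv, Req}, so the formula does not hold at Store.

No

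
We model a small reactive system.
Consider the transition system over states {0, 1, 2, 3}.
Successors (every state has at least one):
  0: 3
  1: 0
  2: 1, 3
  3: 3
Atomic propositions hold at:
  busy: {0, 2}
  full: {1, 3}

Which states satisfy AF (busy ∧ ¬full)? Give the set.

Sat(¬full) = {0, 2}
Sat(busy ∧ ¬full) = {0, 2}
AF (busy ∧ ¬full): least fixpoint, start Z0 = {0, 2}, add states with every successor in Z. Z1 = {0, 1, 2}; fixed.
Sat(AF (busy ∧ ¬full)) = {0, 1, 2}

{0, 1, 2}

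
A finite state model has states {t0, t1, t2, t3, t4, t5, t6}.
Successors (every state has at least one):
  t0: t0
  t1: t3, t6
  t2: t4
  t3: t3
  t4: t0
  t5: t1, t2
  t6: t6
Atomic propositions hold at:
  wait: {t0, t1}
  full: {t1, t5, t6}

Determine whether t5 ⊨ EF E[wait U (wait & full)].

Yes

Sat(wait & full) = {t1}
E[wait U (wait & full)]: least fixpoint, start Z0 = Sat((wait & full)) = {t1}, add states in Sat(wait) with some successor in Z. Already a fixed point.
Sat(E[wait U (wait & full)]) = {t1}
EF E[wait U (wait & full)]: least fixpoint, start Z0 = {t1}, add states with some successor in Z. Z1 = {t1, t5}; fixed.
Sat(EF E[wait U (wait & full)]) = {t1, t5}
t5 ∈ Sat(EF E[wait U (wait & full)]) = {t1, t5}, so the formula holds at t5.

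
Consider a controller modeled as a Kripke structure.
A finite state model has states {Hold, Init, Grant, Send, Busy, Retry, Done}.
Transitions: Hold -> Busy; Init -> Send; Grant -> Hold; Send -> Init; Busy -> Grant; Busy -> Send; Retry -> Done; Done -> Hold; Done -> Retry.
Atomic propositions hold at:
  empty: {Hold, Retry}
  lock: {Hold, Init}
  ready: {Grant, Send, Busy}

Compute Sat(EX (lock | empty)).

{Grant, Send, Done}

Sat(lock | empty) = {Hold, Init, Retry}
Sat(EX (lock | empty)) = {s : some successor in {Hold, Init, Retry}} = {Grant, Send, Done}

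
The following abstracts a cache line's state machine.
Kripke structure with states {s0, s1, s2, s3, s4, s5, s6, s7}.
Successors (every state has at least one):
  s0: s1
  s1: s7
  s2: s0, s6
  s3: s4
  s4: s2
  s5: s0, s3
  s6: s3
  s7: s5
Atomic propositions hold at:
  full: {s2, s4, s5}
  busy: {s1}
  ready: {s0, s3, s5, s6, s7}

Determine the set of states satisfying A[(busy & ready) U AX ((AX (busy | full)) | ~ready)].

Sat(busy & ready) = ∅
Sat(busy | full) = {s1, s2, s4, s5}
Sat(AX (busy | full)) = {s : every successor in {s1, s2, s4, s5}} = {s0, s3, s4, s7}
Sat(~ready) = {s1, s2, s4}
Sat((AX (busy | full)) | ~ready) = {s0, s1, s2, s3, s4, s7}
Sat(AX ((AX (busy | full)) | ~ready)) = {s : every successor in {s0, s1, s2, s3, s4, s7}} = {s0, s1, s3, s4, s5, s6}
A[(busy & ready) U AX ((AX (busy | full)) | ~ready)]: least fixpoint, start Z0 = Sat(AX ((AX (busy | full)) | ~ready)) = {s0, s1, s3, s4, s5, s6}, add states in Sat(busy & ready) with every successor in Z. Already a fixed point.
Sat(A[(busy & ready) U AX ((AX (busy | full)) | ~ready)]) = {s0, s1, s3, s4, s5, s6}

{s0, s1, s3, s4, s5, s6}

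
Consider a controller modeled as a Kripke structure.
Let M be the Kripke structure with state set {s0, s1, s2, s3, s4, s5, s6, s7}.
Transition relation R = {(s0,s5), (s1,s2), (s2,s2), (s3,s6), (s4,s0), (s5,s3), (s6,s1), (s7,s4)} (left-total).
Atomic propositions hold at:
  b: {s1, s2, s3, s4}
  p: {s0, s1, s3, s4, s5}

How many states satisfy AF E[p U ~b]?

6

Sat(~b) = {s0, s5, s6, s7}
E[p U ~b]: least fixpoint, start Z0 = Sat(~b) = {s0, s5, s6, s7}, add states in Sat(p) with some successor in Z. Z1 = {s0, s3, s4, s5, s6, s7}; fixed.
Sat(E[p U ~b]) = {s0, s3, s4, s5, s6, s7}
AF E[p U ~b]: least fixpoint, start Z0 = {s0, s3, s4, s5, s6, s7}, add states with every successor in Z. Already a fixed point.
Sat(AF E[p U ~b]) = {s0, s3, s4, s5, s6, s7}
|Sat(AF E[p U ~b])| = |{s0, s3, s4, s5, s6, s7}| = 6.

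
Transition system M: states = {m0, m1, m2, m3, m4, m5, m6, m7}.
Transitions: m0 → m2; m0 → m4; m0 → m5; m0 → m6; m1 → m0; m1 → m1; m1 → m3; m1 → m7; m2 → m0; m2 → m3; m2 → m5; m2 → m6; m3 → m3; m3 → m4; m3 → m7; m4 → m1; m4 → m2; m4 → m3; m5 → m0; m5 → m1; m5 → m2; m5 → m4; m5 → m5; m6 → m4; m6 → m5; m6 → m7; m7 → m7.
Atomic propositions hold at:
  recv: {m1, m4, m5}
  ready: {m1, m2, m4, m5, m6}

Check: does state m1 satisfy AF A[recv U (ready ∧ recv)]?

Sat(ready ∧ recv) = {m1, m4, m5}
A[recv U (ready ∧ recv)]: least fixpoint, start Z0 = Sat((ready ∧ recv)) = {m1, m4, m5}, add states in Sat(recv) with every successor in Z. Already a fixed point.
Sat(A[recv U (ready ∧ recv)]) = {m1, m4, m5}
AF A[recv U (ready ∧ recv)]: least fixpoint, start Z0 = {m1, m4, m5}, add states with every successor in Z. Already a fixed point.
Sat(AF A[recv U (ready ∧ recv)]) = {m1, m4, m5}
m1 ∈ Sat(AF A[recv U (ready ∧ recv)]) = {m1, m4, m5}, so the formula holds at m1.

Yes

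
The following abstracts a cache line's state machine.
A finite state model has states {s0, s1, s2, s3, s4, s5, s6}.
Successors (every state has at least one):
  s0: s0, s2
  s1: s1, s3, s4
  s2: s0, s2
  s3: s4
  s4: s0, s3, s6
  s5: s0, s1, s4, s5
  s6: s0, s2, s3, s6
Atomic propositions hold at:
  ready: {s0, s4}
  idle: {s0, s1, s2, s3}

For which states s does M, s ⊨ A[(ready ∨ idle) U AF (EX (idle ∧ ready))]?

Sat(ready ∨ idle) = {s0, s1, s2, s3, s4}
Sat(idle ∧ ready) = {s0}
Sat(EX (idle ∧ ready)) = {s : some successor in {s0}} = {s0, s2, s4, s5, s6}
AF (EX (idle ∧ ready)): least fixpoint, start Z0 = {s0, s2, s4, s5, s6}, add states with every successor in Z. Z1 = {s0, s2, s3, s4, s5, s6}; fixed.
Sat(AF (EX (idle ∧ ready))) = {s0, s2, s3, s4, s5, s6}
A[(ready ∨ idle) U AF (EX (idle ∧ ready))]: least fixpoint, start Z0 = Sat(AF (EX (idle ∧ ready))) = {s0, s2, s3, s4, s5, s6}, add states in Sat(ready ∨ idle) with every successor in Z. Already a fixed point.
Sat(A[(ready ∨ idle) U AF (EX (idle ∧ ready))]) = {s0, s2, s3, s4, s5, s6}

{s0, s2, s3, s4, s5, s6}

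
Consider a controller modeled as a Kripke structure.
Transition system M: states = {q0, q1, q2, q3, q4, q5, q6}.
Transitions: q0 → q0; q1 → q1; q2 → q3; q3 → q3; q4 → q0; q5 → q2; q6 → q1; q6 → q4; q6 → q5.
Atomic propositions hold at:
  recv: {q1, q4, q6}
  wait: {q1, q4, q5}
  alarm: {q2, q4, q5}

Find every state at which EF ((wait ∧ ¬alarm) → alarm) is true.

{q0, q2, q3, q4, q5, q6}

Sat(¬alarm) = {q0, q1, q3, q6}
Sat(wait ∧ ¬alarm) = {q1}
Sat((wait ∧ ¬alarm) → alarm) = {q0, q2, q3, q4, q5, q6}
EF ((wait ∧ ¬alarm) → alarm): least fixpoint, start Z0 = {q0, q2, q3, q4, q5, q6}, add states with some successor in Z. Already a fixed point.
Sat(EF ((wait ∧ ¬alarm) → alarm)) = {q0, q2, q3, q4, q5, q6}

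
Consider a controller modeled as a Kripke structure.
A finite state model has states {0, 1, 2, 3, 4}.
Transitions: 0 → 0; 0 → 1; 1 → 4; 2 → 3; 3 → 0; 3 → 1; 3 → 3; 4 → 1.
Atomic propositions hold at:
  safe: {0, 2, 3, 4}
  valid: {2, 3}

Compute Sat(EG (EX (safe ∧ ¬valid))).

{0, 3}

Sat(¬valid) = {0, 1, 4}
Sat(safe ∧ ¬valid) = {0, 4}
Sat(EX (safe ∧ ¬valid)) = {s : some successor in {0, 4}} = {0, 1, 3}
EG (EX (safe ∧ ¬valid)): greatest fixpoint, start Z0 = {0, 1, 3}, keep only states in Sat with some successor in Z. Z1 = {0, 3}; fixed.
Sat(EG (EX (safe ∧ ¬valid))) = {0, 3}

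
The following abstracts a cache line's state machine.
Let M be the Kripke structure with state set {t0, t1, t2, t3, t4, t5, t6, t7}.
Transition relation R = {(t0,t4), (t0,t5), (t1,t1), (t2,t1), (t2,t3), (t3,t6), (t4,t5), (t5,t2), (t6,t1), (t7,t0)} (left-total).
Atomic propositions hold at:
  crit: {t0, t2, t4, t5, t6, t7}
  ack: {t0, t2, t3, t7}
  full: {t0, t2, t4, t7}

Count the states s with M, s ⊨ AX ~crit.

3

Sat(~crit) = {t1, t3}
Sat(AX ~crit) = {s : every successor in {t1, t3}} = {t1, t2, t6}
|Sat(AX ~crit)| = |{t1, t2, t6}| = 3.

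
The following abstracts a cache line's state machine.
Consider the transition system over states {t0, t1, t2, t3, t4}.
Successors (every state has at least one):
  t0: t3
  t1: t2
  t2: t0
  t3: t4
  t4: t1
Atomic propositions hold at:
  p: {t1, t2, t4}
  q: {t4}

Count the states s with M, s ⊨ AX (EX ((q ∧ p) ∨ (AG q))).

Sat(q ∧ p) = {t4}
AG q: greatest fixpoint, start Z0 = {t4}, keep only states in Sat with every successor in Z. Z1 = ∅; fixed.
Sat(AG q) = ∅
Sat((q ∧ p) ∨ (AG q)) = {t4}
Sat(EX ((q ∧ p) ∨ (AG q))) = {s : some successor in {t4}} = {t3}
Sat(AX (EX ((q ∧ p) ∨ (AG q)))) = {s : every successor in {t3}} = {t0}
|Sat(AX (EX ((q ∧ p) ∨ (AG q))))| = |{t0}| = 1.

1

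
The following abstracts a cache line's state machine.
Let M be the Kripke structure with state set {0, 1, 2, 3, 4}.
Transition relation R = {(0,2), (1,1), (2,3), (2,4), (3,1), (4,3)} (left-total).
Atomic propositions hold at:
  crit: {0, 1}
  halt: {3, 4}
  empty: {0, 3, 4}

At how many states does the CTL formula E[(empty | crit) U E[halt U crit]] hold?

4

Sat(empty | crit) = {0, 1, 3, 4}
E[halt U crit]: least fixpoint, start Z0 = Sat(crit) = {0, 1}, add states in Sat(halt) with some successor in Z. Z1 = {0, 1, 3}; Z2 = {0, 1, 3, 4}; fixed.
Sat(E[halt U crit]) = {0, 1, 3, 4}
E[(empty | crit) U E[halt U crit]]: least fixpoint, start Z0 = Sat(E[halt U crit]) = {0, 1, 3, 4}, add states in Sat(empty | crit) with some successor in Z. Already a fixed point.
Sat(E[(empty | crit) U E[halt U crit]]) = {0, 1, 3, 4}
|Sat(E[(empty | crit) U E[halt U crit]])| = |{0, 1, 3, 4}| = 4.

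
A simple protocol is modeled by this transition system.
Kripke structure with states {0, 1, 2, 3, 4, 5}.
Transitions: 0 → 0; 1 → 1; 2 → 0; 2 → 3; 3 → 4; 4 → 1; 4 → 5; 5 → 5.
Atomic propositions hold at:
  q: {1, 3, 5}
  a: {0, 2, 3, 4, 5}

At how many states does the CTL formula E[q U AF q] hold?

AF q: least fixpoint, start Z0 = {1, 3, 5}, add states with every successor in Z. Z1 = {1, 3, 4, 5}; fixed.
Sat(AF q) = {1, 3, 4, 5}
E[q U AF q]: least fixpoint, start Z0 = Sat(AF q) = {1, 3, 4, 5}, add states in Sat(q) with some successor in Z. Already a fixed point.
Sat(E[q U AF q]) = {1, 3, 4, 5}
|Sat(E[q U AF q])| = |{1, 3, 4, 5}| = 4.

4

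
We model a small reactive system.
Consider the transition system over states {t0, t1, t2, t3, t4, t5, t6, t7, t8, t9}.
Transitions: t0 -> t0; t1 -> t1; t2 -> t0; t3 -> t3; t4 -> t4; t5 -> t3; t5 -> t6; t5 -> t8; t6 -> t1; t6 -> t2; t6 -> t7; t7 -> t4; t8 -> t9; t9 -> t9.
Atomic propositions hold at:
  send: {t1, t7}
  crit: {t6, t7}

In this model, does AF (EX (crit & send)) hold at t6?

Sat(crit & send) = {t7}
Sat(EX (crit & send)) = {s : some successor in {t7}} = {t6}
AF (EX (crit & send)): least fixpoint, start Z0 = {t6}, add states with every successor in Z. Already a fixed point.
Sat(AF (EX (crit & send))) = {t6}
t6 ∈ Sat(AF (EX (crit & send))) = {t6}, so the formula holds at t6.

Yes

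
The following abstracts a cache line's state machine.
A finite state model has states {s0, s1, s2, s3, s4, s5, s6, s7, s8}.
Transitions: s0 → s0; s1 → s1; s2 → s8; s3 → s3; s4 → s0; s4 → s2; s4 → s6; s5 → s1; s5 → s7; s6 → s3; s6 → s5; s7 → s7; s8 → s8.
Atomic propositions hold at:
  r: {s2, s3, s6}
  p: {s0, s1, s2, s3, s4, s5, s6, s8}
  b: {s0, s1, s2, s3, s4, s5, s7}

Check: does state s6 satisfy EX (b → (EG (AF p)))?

Yes

AF p: least fixpoint, start Z0 = {s0, s1, s2, s3, s4, s5, s6, s8}, add states with every successor in Z. Already a fixed point.
Sat(AF p) = {s0, s1, s2, s3, s4, s5, s6, s8}
EG (AF p): greatest fixpoint, start Z0 = {s0, s1, s2, s3, s4, s5, s6, s8}, keep only states in Sat with some successor in Z. Already a fixed point.
Sat(EG (AF p)) = {s0, s1, s2, s3, s4, s5, s6, s8}
Sat(b → (EG (AF p))) = {s0, s1, s2, s3, s4, s5, s6, s8}
Sat(EX (b → (EG (AF p)))) = {s : some successor in {s0, s1, s2, s3, s4, s5, s6, s8}} = {s0, s1, s2, s3, s4, s5, s6, s8}
s6 ∈ Sat(EX (b → (EG (AF p)))) = {s0, s1, s2, s3, s4, s5, s6, s8}, so the formula holds at s6.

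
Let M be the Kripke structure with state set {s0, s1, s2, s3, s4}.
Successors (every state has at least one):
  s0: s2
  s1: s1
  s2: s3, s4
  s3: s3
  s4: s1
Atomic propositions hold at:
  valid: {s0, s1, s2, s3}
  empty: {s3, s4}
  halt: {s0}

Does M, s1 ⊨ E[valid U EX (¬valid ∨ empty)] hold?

Sat(¬valid) = {s4}
Sat(¬valid ∨ empty) = {s3, s4}
Sat(EX (¬valid ∨ empty)) = {s : some successor in {s3, s4}} = {s2, s3}
E[valid U EX (¬valid ∨ empty)]: least fixpoint, start Z0 = Sat(EX (¬valid ∨ empty)) = {s2, s3}, add states in Sat(valid) with some successor in Z. Z1 = {s0, s2, s3}; fixed.
Sat(E[valid U EX (¬valid ∨ empty)]) = {s0, s2, s3}
s1 ∉ Sat(E[valid U EX (¬valid ∨ empty)]) = {s0, s2, s3}, so the formula does not hold at s1.

No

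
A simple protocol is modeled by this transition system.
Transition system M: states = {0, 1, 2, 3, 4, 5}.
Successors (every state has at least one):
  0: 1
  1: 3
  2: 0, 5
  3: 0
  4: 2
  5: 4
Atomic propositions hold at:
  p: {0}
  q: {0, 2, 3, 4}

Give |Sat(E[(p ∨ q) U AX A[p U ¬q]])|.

Sat(p ∨ q) = {0, 2, 3, 4}
Sat(¬q) = {1, 5}
A[p U ¬q]: least fixpoint, start Z0 = Sat(¬q) = {1, 5}, add states in Sat(p) with every successor in Z. Z1 = {0, 1, 5}; fixed.
Sat(A[p U ¬q]) = {0, 1, 5}
Sat(AX A[p U ¬q]) = {s : every successor in {0, 1, 5}} = {0, 2, 3}
E[(p ∨ q) U AX A[p U ¬q]]: least fixpoint, start Z0 = Sat(AX A[p U ¬q]) = {0, 2, 3}, add states in Sat(p ∨ q) with some successor in Z. Z1 = {0, 2, 3, 4}; fixed.
Sat(E[(p ∨ q) U AX A[p U ¬q]]) = {0, 2, 3, 4}
|Sat(E[(p ∨ q) U AX A[p U ¬q]])| = |{0, 2, 3, 4}| = 4.

4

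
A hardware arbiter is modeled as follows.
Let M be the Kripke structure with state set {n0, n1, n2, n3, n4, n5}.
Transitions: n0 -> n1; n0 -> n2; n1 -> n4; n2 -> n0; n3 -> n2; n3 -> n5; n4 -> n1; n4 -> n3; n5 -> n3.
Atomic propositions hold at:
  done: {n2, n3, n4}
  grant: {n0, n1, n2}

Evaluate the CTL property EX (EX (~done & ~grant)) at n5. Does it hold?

Yes

Sat(~done) = {n0, n1, n5}
Sat(~grant) = {n3, n4, n5}
Sat(~done & ~grant) = {n5}
Sat(EX (~done & ~grant)) = {s : some successor in {n5}} = {n3}
Sat(EX (EX (~done & ~grant))) = {s : some successor in {n3}} = {n4, n5}
n5 ∈ Sat(EX (EX (~done & ~grant))) = {n4, n5}, so the formula holds at n5.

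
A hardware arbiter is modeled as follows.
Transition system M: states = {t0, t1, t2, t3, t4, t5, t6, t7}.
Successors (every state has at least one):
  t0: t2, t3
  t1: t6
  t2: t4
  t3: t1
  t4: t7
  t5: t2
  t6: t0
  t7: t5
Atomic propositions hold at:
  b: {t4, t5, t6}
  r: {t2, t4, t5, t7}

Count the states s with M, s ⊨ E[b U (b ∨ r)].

Sat(b ∨ r) = {t2, t4, t5, t6, t7}
E[b U (b ∨ r)]: least fixpoint, start Z0 = Sat((b ∨ r)) = {t2, t4, t5, t6, t7}, add states in Sat(b) with some successor in Z. Already a fixed point.
Sat(E[b U (b ∨ r)]) = {t2, t4, t5, t6, t7}
|Sat(E[b U (b ∨ r)])| = |{t2, t4, t5, t6, t7}| = 5.

5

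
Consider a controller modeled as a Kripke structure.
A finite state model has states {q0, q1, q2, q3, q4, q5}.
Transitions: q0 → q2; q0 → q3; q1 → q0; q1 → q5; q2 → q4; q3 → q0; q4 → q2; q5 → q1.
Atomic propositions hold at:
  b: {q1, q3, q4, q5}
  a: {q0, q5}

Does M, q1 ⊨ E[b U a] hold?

E[b U a]: least fixpoint, start Z0 = Sat(a) = {q0, q5}, add states in Sat(b) with some successor in Z. Z1 = {q0, q1, q3, q5}; fixed.
Sat(E[b U a]) = {q0, q1, q3, q5}
q1 ∈ Sat(E[b U a]) = {q0, q1, q3, q5}, so the formula holds at q1.

Yes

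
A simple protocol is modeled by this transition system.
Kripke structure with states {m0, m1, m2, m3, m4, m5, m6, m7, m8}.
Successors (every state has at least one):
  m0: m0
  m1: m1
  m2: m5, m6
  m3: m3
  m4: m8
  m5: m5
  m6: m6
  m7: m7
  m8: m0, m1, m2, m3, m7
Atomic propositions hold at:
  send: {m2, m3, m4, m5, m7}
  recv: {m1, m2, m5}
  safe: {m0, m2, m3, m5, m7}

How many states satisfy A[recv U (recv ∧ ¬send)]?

Sat(¬send) = {m0, m1, m6, m8}
Sat(recv ∧ ¬send) = {m1}
A[recv U (recv ∧ ¬send)]: least fixpoint, start Z0 = Sat((recv ∧ ¬send)) = {m1}, add states in Sat(recv) with every successor in Z. Already a fixed point.
Sat(A[recv U (recv ∧ ¬send)]) = {m1}
|Sat(A[recv U (recv ∧ ¬send)])| = |{m1}| = 1.

1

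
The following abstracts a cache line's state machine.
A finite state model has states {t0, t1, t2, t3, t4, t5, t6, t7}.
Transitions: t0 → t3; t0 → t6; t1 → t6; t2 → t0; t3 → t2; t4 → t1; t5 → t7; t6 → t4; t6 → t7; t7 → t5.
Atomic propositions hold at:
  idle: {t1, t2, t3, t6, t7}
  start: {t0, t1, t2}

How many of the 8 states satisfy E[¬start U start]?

Sat(¬start) = {t3, t4, t5, t6, t7}
E[¬start U start]: least fixpoint, start Z0 = Sat(start) = {t0, t1, t2}, add states in Sat(¬start) with some successor in Z. Z1 = {t0, t1, t2, t3, t4}; Z2 = {t0, t1, t2, t3, t4, t6}; fixed.
Sat(E[¬start U start]) = {t0, t1, t2, t3, t4, t6}
|Sat(E[¬start U start])| = |{t0, t1, t2, t3, t4, t6}| = 6.

6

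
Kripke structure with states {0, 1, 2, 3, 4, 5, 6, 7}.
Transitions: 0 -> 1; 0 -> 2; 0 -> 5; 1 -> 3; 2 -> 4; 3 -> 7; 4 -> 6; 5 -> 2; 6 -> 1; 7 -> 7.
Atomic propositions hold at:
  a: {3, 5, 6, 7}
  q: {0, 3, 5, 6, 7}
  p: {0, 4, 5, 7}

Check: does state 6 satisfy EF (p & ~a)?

Sat(~a) = {0, 1, 2, 4}
Sat(p & ~a) = {0, 4}
EF (p & ~a): least fixpoint, start Z0 = {0, 4}, add states with some successor in Z. Z1 = {0, 2, 4}; Z2 = {0, 2, 4, 5}; fixed.
Sat(EF (p & ~a)) = {0, 2, 4, 5}
6 ∉ Sat(EF (p & ~a)) = {0, 2, 4, 5}, so the formula does not hold at 6.

No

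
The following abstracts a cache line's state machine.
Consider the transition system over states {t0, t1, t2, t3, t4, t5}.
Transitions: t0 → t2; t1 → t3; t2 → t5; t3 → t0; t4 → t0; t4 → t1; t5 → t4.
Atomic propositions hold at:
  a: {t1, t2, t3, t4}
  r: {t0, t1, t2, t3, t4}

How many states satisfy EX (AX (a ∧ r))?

Sat(a ∧ r) = {t1, t2, t3, t4}
Sat(AX (a ∧ r)) = {s : every successor in {t1, t2, t3, t4}} = {t0, t1, t5}
Sat(EX (AX (a ∧ r))) = {s : some successor in {t0, t1, t5}} = {t2, t3, t4}
|Sat(EX (AX (a ∧ r)))| = |{t2, t3, t4}| = 3.

3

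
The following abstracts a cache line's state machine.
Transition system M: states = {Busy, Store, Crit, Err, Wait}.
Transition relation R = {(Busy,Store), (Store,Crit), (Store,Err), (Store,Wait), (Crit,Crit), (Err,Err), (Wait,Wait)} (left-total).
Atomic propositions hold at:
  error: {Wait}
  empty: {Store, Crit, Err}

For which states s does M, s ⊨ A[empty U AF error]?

{Wait}

AF error: least fixpoint, start Z0 = {Wait}, add states with every successor in Z. Already a fixed point.
Sat(AF error) = {Wait}
A[empty U AF error]: least fixpoint, start Z0 = Sat(AF error) = {Wait}, add states in Sat(empty) with every successor in Z. Already a fixed point.
Sat(A[empty U AF error]) = {Wait}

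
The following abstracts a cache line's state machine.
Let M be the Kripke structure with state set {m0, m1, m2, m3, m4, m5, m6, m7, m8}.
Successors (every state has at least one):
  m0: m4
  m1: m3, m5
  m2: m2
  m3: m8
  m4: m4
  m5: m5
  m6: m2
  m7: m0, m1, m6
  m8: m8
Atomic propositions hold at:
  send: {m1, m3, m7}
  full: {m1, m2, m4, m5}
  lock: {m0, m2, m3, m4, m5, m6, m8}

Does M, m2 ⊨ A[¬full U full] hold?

Sat(¬full) = {m0, m3, m6, m7, m8}
A[¬full U full]: least fixpoint, start Z0 = Sat(full) = {m1, m2, m4, m5}, add states in Sat(¬full) with every successor in Z. Z1 = {m0, m1, m2, m4, m5, m6}; Z2 = {m0, m1, m2, m4, m5, m6, m7}; fixed.
Sat(A[¬full U full]) = {m0, m1, m2, m4, m5, m6, m7}
m2 ∈ Sat(A[¬full U full]) = {m0, m1, m2, m4, m5, m6, m7}, so the formula holds at m2.

Yes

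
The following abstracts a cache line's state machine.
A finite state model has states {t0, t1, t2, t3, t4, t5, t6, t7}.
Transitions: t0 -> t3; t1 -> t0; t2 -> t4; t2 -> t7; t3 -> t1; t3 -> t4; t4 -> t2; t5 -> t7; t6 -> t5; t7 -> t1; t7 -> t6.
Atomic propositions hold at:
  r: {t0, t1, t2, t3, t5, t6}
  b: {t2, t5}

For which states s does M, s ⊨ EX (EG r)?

EG r: greatest fixpoint, start Z0 = {t0, t1, t2, t3, t5, t6}, keep only states in Sat with some successor in Z. Z1 = {t0, t1, t3, t6}; Z2 = {t0, t1, t3}; fixed.
Sat(EG r) = {t0, t1, t3}
Sat(EX (EG r)) = {s : some successor in {t0, t1, t3}} = {t0, t1, t3, t7}

{t0, t1, t3, t7}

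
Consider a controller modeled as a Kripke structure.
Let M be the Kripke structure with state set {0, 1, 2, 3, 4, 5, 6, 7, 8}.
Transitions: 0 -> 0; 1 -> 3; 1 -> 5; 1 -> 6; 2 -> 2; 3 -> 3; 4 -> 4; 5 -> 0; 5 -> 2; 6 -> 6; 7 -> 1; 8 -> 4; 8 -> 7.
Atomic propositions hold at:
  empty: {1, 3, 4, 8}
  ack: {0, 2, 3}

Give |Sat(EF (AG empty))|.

AG empty: greatest fixpoint, start Z0 = {1, 3, 4, 8}, keep only states in Sat with every successor in Z. Z1 = {3, 4}; fixed.
Sat(AG empty) = {3, 4}
EF (AG empty): least fixpoint, start Z0 = {3, 4}, add states with some successor in Z. Z1 = {1, 3, 4, 8}; Z2 = {1, 3, 4, 7, 8}; fixed.
Sat(EF (AG empty)) = {1, 3, 4, 7, 8}
|Sat(EF (AG empty))| = |{1, 3, 4, 7, 8}| = 5.

5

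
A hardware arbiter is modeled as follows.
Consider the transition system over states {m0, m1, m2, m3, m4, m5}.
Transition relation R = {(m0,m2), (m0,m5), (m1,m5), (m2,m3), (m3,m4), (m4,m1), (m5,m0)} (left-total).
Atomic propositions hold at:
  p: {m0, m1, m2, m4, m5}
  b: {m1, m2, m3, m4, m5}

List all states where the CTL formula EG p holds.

EG p: greatest fixpoint, start Z0 = {m0, m1, m2, m4, m5}, keep only states in Sat with some successor in Z. Z1 = {m0, m1, m4, m5}; fixed.
Sat(EG p) = {m0, m1, m4, m5}

{m0, m1, m4, m5}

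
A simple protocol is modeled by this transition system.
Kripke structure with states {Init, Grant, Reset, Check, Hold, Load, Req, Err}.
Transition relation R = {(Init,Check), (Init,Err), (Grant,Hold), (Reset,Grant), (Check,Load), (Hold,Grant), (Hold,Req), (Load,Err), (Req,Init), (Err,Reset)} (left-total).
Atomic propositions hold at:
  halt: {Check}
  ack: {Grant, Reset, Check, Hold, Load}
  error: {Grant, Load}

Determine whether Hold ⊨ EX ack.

Yes

Sat(EX ack) = {s : some successor in {Grant, Reset, Check, Hold, Load}} = {Init, Grant, Reset, Check, Hold, Err}
Hold ∈ Sat(EX ack) = {Init, Grant, Reset, Check, Hold, Err}, so the formula holds at Hold.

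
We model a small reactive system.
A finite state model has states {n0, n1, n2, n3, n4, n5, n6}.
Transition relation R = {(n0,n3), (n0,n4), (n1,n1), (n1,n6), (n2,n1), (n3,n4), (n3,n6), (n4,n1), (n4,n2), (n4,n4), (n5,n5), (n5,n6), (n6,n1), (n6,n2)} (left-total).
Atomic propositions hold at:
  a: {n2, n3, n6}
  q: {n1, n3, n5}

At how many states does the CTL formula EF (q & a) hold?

Sat(q & a) = {n3}
EF (q & a): least fixpoint, start Z0 = {n3}, add states with some successor in Z. Z1 = {n0, n3}; fixed.
Sat(EF (q & a)) = {n0, n3}
|Sat(EF (q & a))| = |{n0, n3}| = 2.

2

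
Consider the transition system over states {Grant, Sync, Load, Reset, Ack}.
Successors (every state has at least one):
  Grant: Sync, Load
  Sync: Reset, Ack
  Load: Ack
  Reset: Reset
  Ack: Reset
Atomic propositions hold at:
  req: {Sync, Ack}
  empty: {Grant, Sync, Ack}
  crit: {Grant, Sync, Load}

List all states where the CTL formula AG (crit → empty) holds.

{Sync, Reset, Ack}

Sat(crit → empty) = {Grant, Sync, Reset, Ack}
AG (crit → empty): greatest fixpoint, start Z0 = {Grant, Sync, Reset, Ack}, keep only states in Sat with every successor in Z. Z1 = {Sync, Reset, Ack}; fixed.
Sat(AG (crit → empty)) = {Sync, Reset, Ack}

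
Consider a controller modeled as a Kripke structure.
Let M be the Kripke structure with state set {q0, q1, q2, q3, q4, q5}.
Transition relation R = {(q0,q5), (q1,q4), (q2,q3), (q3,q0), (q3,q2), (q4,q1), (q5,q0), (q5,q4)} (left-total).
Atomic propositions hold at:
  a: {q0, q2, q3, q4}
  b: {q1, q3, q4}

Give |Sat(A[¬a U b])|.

3

Sat(¬a) = {q1, q5}
A[¬a U b]: least fixpoint, start Z0 = Sat(b) = {q1, q3, q4}, add states in Sat(¬a) with every successor in Z. Already a fixed point.
Sat(A[¬a U b]) = {q1, q3, q4}
|Sat(A[¬a U b])| = |{q1, q3, q4}| = 3.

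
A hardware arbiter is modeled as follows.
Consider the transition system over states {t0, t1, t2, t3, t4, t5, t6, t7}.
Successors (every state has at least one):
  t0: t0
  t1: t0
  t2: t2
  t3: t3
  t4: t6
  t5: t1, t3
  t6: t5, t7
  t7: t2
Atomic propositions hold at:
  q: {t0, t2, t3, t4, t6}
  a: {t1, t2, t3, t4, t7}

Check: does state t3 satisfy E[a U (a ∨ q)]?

Yes

Sat(a ∨ q) = {t0, t1, t2, t3, t4, t6, t7}
E[a U (a ∨ q)]: least fixpoint, start Z0 = Sat((a ∨ q)) = {t0, t1, t2, t3, t4, t6, t7}, add states in Sat(a) with some successor in Z. Already a fixed point.
Sat(E[a U (a ∨ q)]) = {t0, t1, t2, t3, t4, t6, t7}
t3 ∈ Sat(E[a U (a ∨ q)]) = {t0, t1, t2, t3, t4, t6, t7}, so the formula holds at t3.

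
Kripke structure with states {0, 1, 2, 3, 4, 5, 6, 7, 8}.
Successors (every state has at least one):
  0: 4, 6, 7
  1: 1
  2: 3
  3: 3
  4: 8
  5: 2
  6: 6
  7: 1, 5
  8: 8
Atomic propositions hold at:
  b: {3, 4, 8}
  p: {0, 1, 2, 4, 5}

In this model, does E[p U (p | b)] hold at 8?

Sat(p | b) = {0, 1, 2, 3, 4, 5, 8}
E[p U (p | b)]: least fixpoint, start Z0 = Sat((p | b)) = {0, 1, 2, 3, 4, 5, 8}, add states in Sat(p) with some successor in Z. Already a fixed point.
Sat(E[p U (p | b)]) = {0, 1, 2, 3, 4, 5, 8}
8 ∈ Sat(E[p U (p | b)]) = {0, 1, 2, 3, 4, 5, 8}, so the formula holds at 8.

Yes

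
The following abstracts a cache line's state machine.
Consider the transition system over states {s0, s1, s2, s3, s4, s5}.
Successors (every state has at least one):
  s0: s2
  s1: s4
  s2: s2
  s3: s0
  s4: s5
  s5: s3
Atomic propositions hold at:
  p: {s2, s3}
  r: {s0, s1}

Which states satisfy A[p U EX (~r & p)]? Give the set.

{s0, s2, s3, s5}

Sat(~r) = {s2, s3, s4, s5}
Sat(~r & p) = {s2, s3}
Sat(EX (~r & p)) = {s : some successor in {s2, s3}} = {s0, s2, s5}
A[p U EX (~r & p)]: least fixpoint, start Z0 = Sat(EX (~r & p)) = {s0, s2, s5}, add states in Sat(p) with every successor in Z. Z1 = {s0, s2, s3, s5}; fixed.
Sat(A[p U EX (~r & p)]) = {s0, s2, s3, s5}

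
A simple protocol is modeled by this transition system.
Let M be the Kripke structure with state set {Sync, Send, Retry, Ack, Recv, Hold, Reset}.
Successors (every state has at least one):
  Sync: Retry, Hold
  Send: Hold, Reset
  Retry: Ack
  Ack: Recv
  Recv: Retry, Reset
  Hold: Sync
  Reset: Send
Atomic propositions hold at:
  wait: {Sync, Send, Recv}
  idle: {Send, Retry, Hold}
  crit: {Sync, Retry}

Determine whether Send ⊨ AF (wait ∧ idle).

Yes

Sat(wait ∧ idle) = {Send}
AF (wait ∧ idle): least fixpoint, start Z0 = {Send}, add states with every successor in Z. Z1 = {Send, Reset}; fixed.
Sat(AF (wait ∧ idle)) = {Send, Reset}
Send ∈ Sat(AF (wait ∧ idle)) = {Send, Reset}, so the formula holds at Send.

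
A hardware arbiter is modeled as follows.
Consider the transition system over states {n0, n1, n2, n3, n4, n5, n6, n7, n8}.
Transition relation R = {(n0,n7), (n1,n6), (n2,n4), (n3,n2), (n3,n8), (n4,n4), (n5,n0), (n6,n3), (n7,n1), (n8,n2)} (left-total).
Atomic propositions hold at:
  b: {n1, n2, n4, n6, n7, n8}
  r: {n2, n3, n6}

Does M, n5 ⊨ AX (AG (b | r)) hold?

Sat(b | r) = {n1, n2, n3, n4, n6, n7, n8}
AG (b | r): greatest fixpoint, start Z0 = {n1, n2, n3, n4, n6, n7, n8}, keep only states in Sat with every successor in Z. Already a fixed point.
Sat(AG (b | r)) = {n1, n2, n3, n4, n6, n7, n8}
Sat(AX (AG (b | r))) = {s : every successor in {n1, n2, n3, n4, n6, n7, n8}} = {n0, n1, n2, n3, n4, n6, n7, n8}
n5 ∉ Sat(AX (AG (b | r))) = {n0, n1, n2, n3, n4, n6, n7, n8}, so the formula does not hold at n5.

No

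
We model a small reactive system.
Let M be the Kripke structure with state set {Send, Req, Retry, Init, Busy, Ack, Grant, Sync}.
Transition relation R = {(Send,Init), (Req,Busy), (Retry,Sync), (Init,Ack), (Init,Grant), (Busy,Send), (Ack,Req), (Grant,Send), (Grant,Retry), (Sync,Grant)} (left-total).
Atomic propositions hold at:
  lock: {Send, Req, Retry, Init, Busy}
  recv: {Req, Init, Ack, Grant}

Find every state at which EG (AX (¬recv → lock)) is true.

Sat(¬recv) = {Send, Retry, Busy, Sync}
Sat(¬recv → lock) = {Send, Req, Retry, Init, Busy, Ack, Grant}
Sat(AX (¬recv → lock)) = {s : every successor in {Send, Req, Retry, Init, Busy, Ack, Grant}} = {Send, Req, Init, Busy, Ack, Grant, Sync}
EG (AX (¬recv → lock)): greatest fixpoint, start Z0 = {Send, Req, Init, Busy, Ack, Grant, Sync}, keep only states in Sat with some successor in Z. Already a fixed point.
Sat(EG (AX (¬recv → lock))) = {Send, Req, Init, Busy, Ack, Grant, Sync}

{Send, Req, Init, Busy, Ack, Grant, Sync}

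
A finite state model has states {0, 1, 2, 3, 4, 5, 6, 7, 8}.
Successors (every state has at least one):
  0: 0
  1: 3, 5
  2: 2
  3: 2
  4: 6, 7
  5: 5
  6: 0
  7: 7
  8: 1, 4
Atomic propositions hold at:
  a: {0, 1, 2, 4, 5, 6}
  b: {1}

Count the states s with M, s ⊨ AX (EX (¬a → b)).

Sat(¬a) = {3, 7, 8}
Sat(¬a → b) = {0, 1, 2, 4, 5, 6}
Sat(EX (¬a → b)) = {s : some successor in {0, 1, 2, 4, 5, 6}} = {0, 1, 2, 3, 4, 5, 6, 8}
Sat(AX (EX (¬a → b))) = {s : every successor in {0, 1, 2, 3, 4, 5, 6, 8}} = {0, 1, 2, 3, 5, 6, 8}
|Sat(AX (EX (¬a → b)))| = |{0, 1, 2, 3, 5, 6, 8}| = 7.

7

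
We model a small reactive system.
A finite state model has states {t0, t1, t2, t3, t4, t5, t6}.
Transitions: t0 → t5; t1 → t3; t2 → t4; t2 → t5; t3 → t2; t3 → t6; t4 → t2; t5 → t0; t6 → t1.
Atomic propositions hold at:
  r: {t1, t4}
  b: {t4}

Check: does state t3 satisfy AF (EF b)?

Yes

EF b: least fixpoint, start Z0 = {t4}, add states with some successor in Z. Z1 = {t2, t4}; Z2 = {t2, t3, t4}; Z3 = {t1, t2, t3, t4}; Z4 = {t1, t2, t3, t4, t6}; fixed.
Sat(EF b) = {t1, t2, t3, t4, t6}
AF (EF b): least fixpoint, start Z0 = {t1, t2, t3, t4, t6}, add states with every successor in Z. Already a fixed point.
Sat(AF (EF b)) = {t1, t2, t3, t4, t6}
t3 ∈ Sat(AF (EF b)) = {t1, t2, t3, t4, t6}, so the formula holds at t3.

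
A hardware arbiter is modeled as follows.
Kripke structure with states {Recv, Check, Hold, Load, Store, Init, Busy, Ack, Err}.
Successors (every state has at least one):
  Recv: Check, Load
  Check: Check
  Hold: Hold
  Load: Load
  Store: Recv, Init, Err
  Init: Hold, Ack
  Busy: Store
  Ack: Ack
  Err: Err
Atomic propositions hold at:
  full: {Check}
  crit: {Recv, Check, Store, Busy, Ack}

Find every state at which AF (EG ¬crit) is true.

Sat(¬crit) = {Hold, Load, Init, Err}
EG ¬crit: greatest fixpoint, start Z0 = {Hold, Load, Init, Err}, keep only states in Sat with some successor in Z. Already a fixed point.
Sat(EG ¬crit) = {Hold, Load, Init, Err}
AF (EG ¬crit): least fixpoint, start Z0 = {Hold, Load, Init, Err}, add states with every successor in Z. Already a fixed point.
Sat(AF (EG ¬crit)) = {Hold, Load, Init, Err}

{Hold, Load, Init, Err}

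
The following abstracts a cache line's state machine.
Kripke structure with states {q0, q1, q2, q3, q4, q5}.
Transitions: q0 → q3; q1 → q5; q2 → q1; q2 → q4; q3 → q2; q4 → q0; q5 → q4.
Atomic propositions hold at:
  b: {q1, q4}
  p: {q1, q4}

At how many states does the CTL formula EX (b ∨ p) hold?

Sat(b ∨ p) = {q1, q4}
Sat(EX (b ∨ p)) = {s : some successor in {q1, q4}} = {q2, q5}
|Sat(EX (b ∨ p))| = |{q2, q5}| = 2.

2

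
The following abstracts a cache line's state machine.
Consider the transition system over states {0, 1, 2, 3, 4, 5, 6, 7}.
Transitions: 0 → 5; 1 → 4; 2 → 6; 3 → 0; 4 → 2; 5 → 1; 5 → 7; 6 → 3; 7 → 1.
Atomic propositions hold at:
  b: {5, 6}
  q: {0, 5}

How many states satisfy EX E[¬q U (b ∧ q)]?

1

Sat(¬q) = {1, 2, 3, 4, 6, 7}
Sat(b ∧ q) = {5}
E[¬q U (b ∧ q)]: least fixpoint, start Z0 = Sat((b ∧ q)) = {5}, add states in Sat(¬q) with some successor in Z. Already a fixed point.
Sat(E[¬q U (b ∧ q)]) = {5}
Sat(EX E[¬q U (b ∧ q)]) = {s : some successor in {5}} = {0}
|Sat(EX E[¬q U (b ∧ q)])| = |{0}| = 1.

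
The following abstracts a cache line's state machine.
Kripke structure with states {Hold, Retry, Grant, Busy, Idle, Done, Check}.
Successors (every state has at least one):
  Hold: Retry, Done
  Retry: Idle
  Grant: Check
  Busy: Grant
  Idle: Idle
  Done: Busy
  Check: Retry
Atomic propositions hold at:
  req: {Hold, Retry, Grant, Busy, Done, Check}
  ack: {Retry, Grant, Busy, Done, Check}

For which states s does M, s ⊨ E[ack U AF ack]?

{Hold, Retry, Grant, Busy, Done, Check}

AF ack: least fixpoint, start Z0 = {Retry, Grant, Busy, Done, Check}, add states with every successor in Z. Z1 = {Hold, Retry, Grant, Busy, Done, Check}; fixed.
Sat(AF ack) = {Hold, Retry, Grant, Busy, Done, Check}
E[ack U AF ack]: least fixpoint, start Z0 = Sat(AF ack) = {Hold, Retry, Grant, Busy, Done, Check}, add states in Sat(ack) with some successor in Z. Already a fixed point.
Sat(E[ack U AF ack]) = {Hold, Retry, Grant, Busy, Done, Check}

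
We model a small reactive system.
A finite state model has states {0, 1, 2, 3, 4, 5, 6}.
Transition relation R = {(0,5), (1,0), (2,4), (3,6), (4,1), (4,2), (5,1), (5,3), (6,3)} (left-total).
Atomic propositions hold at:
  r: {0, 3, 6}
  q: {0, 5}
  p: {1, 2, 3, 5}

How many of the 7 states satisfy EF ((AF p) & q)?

AF p: least fixpoint, start Z0 = {1, 2, 3, 5}, add states with every successor in Z. Z1 = {0, 1, 2, 3, 4, 5, 6}; fixed.
Sat(AF p) = {0, 1, 2, 3, 4, 5, 6}
Sat((AF p) & q) = {0, 5}
EF ((AF p) & q): least fixpoint, start Z0 = {0, 5}, add states with some successor in Z. Z1 = {0, 1, 5}; Z2 = {0, 1, 4, 5}; Z3 = {0, 1, 2, 4, 5}; fixed.
Sat(EF ((AF p) & q)) = {0, 1, 2, 4, 5}
|Sat(EF ((AF p) & q))| = |{0, 1, 2, 4, 5}| = 5.

5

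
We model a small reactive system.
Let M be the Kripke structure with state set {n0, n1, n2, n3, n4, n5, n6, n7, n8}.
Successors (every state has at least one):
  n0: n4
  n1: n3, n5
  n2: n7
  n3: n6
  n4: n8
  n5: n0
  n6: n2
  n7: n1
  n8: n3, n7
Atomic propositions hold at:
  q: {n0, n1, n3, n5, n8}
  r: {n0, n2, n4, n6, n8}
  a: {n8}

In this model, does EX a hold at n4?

Sat(EX a) = {s : some successor in {n8}} = {n4}
n4 ∈ Sat(EX a) = {n4}, so the formula holds at n4.

Yes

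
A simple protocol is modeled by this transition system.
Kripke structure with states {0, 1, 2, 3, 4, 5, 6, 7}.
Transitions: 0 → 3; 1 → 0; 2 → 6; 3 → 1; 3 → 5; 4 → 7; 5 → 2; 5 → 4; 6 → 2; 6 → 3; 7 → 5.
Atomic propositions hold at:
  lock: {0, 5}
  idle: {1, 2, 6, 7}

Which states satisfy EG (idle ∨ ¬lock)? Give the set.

{2, 6}

Sat(¬lock) = {1, 2, 3, 4, 6, 7}
Sat(idle ∨ ¬lock) = {1, 2, 3, 4, 6, 7}
EG (idle ∨ ¬lock): greatest fixpoint, start Z0 = {1, 2, 3, 4, 6, 7}, keep only states in Sat with some successor in Z. Z1 = {2, 3, 4, 6}; Z2 = {2, 6}; fixed.
Sat(EG (idle ∨ ¬lock)) = {2, 6}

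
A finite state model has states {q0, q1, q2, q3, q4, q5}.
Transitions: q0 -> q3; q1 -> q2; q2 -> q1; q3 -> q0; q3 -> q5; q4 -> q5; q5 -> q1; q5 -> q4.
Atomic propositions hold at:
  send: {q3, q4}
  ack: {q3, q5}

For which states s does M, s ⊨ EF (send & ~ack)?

{q0, q3, q4, q5}

Sat(~ack) = {q0, q1, q2, q4}
Sat(send & ~ack) = {q4}
EF (send & ~ack): least fixpoint, start Z0 = {q4}, add states with some successor in Z. Z1 = {q4, q5}; Z2 = {q3, q4, q5}; Z3 = {q0, q3, q4, q5}; fixed.
Sat(EF (send & ~ack)) = {q0, q3, q4, q5}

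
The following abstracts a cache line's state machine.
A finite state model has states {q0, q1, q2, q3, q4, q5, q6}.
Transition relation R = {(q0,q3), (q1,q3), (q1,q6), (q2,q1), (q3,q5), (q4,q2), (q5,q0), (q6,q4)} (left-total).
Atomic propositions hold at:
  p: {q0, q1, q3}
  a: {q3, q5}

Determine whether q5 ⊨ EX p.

Sat(EX p) = {s : some successor in {q0, q1, q3}} = {q0, q1, q2, q5}
q5 ∈ Sat(EX p) = {q0, q1, q2, q5}, so the formula holds at q5.

Yes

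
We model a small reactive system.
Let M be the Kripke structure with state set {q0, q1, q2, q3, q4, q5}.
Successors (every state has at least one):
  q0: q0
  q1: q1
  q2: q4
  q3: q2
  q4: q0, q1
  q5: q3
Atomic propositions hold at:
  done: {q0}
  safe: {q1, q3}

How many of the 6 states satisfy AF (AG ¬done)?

1

Sat(¬done) = {q1, q2, q3, q4, q5}
AG ¬done: greatest fixpoint, start Z0 = {q1, q2, q3, q4, q5}, keep only states in Sat with every successor in Z. Z1 = {q1, q2, q3, q5}; Z2 = {q1, q3, q5}; Z3 = {q1, q5}; Z4 = {q1}; fixed.
Sat(AG ¬done) = {q1}
AF (AG ¬done): least fixpoint, start Z0 = {q1}, add states with every successor in Z. Already a fixed point.
Sat(AF (AG ¬done)) = {q1}
|Sat(AF (AG ¬done))| = |{q1}| = 1.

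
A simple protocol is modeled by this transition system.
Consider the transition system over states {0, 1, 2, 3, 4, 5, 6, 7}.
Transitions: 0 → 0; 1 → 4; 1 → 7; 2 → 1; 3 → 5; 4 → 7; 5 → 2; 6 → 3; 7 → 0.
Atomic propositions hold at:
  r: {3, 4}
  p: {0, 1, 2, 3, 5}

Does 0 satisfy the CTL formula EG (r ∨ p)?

Yes

Sat(r ∨ p) = {0, 1, 2, 3, 4, 5}
EG (r ∨ p): greatest fixpoint, start Z0 = {0, 1, 2, 3, 4, 5}, keep only states in Sat with some successor in Z. Z1 = {0, 1, 2, 3, 5}; Z2 = {0, 2, 3, 5}; Z3 = {0, 3, 5}; Z4 = {0, 3}; Z5 = {0}; fixed.
Sat(EG (r ∨ p)) = {0}
0 ∈ Sat(EG (r ∨ p)) = {0}, so the formula holds at 0.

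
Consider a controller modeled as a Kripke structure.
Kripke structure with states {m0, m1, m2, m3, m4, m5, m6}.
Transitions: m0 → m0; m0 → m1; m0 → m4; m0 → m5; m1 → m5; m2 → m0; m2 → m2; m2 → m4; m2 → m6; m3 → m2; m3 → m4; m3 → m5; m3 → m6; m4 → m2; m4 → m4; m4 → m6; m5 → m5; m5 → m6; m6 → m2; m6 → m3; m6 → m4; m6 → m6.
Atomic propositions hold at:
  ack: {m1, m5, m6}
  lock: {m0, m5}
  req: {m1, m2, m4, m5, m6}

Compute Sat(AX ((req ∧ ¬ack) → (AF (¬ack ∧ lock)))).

{m1, m5}

Sat(¬ack) = {m0, m2, m3, m4}
Sat(req ∧ ¬ack) = {m2, m4}
Sat(¬ack ∧ lock) = {m0}
AF (¬ack ∧ lock): least fixpoint, start Z0 = {m0}, add states with every successor in Z. Already a fixed point.
Sat(AF (¬ack ∧ lock)) = {m0}
Sat((req ∧ ¬ack) → (AF (¬ack ∧ lock))) = {m0, m1, m3, m5, m6}
Sat(AX ((req ∧ ¬ack) → (AF (¬ack ∧ lock)))) = {s : every successor in {m0, m1, m3, m5, m6}} = {m1, m5}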